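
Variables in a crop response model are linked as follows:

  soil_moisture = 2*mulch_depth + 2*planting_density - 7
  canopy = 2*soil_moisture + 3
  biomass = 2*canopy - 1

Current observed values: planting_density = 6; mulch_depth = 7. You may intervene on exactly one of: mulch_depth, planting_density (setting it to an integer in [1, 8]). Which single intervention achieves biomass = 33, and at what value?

set mulch_depth = 1

Intervening on mulch_depth: with other inputs at their observed values, biomass = 8*mulch_depth + 25. Solving for 33 gives mulch_depth = 1, within [1, 8].
Intervening on planting_density: biomass = 8*planting_density + 33. Reaching 33 requires planting_density = 0, outside [1, 8].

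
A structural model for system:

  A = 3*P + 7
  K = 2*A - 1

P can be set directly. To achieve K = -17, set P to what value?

P = -5

Substituting into the K equation gives K = 6*P + 13.
Solve 6*P + 13 = -17: P = (-17 - 13) / 6 = -5.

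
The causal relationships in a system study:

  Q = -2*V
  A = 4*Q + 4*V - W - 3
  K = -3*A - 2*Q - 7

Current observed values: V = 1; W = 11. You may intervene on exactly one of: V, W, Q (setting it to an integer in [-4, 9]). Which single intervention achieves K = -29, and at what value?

Intervening on V: with other inputs at their observed values, K = 16*V + 35. Solving for -29 gives V = -4, within [-4, 9].
Intervening on W: K = 3*W + 18. Reaching -29 requires W = -47/3, not an integer.
Intervening on Q: K = -14*Q + 23. Reaching -29 requires Q = 26/7, not an integer.

set V = -4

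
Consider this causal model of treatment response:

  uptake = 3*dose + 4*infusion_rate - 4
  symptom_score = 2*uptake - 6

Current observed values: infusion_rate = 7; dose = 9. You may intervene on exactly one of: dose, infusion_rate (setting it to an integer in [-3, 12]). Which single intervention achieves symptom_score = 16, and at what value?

set infusion_rate = -3

Intervening on dose: symptom_score = 6*dose + 42. Reaching 16 requires dose = -13/3, not an integer.
Intervening on infusion_rate: with other inputs at their observed values, symptom_score = 8*infusion_rate + 40. Solving for 16 gives infusion_rate = -3, within [-3, 12].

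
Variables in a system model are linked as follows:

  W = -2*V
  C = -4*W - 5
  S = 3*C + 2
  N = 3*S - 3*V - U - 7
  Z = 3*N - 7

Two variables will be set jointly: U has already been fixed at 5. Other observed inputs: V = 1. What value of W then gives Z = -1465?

W = 12

With U held at 5:
Intervening on W fixes its value directly, overriding its dependence on V.
Substituting into the S equation gives S = -12*W - 13.
N becomes -36*W - 54.
So Z = -108*W - 169.
Solve -108*W - 169 = -1465: W = (-1465 + 169) / -108 = 12.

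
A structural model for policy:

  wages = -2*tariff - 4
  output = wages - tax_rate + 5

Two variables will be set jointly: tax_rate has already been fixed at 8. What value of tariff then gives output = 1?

tariff = -4

With tax_rate held at 8:
Substituting into the output equation gives output = -2*tariff - 7.
Solve -2*tariff - 7 = 1: tariff = (1 + 7) / -2 = -4.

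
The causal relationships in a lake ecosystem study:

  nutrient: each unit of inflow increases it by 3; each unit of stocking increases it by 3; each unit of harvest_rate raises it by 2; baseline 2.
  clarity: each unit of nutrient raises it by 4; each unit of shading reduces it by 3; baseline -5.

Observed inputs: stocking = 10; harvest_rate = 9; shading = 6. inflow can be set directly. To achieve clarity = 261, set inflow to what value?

Substituting into the nutrient equation gives nutrient = 3*inflow + 50.
clarity becomes 12*inflow + 177.
Solve 12*inflow + 177 = 261: inflow = (261 - 177) / 12 = 7.

inflow = 7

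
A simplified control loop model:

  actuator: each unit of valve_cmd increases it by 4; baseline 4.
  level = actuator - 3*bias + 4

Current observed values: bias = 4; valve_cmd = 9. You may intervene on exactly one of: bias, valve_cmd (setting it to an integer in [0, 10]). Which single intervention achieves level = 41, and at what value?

Intervening on bias: with other inputs at their observed values, level = -3*bias + 44. Solving for 41 gives bias = 1, within [0, 10].
Intervening on valve_cmd: level = 4*valve_cmd - 4. Reaching 41 requires valve_cmd = 45/4, not an integer.

set bias = 1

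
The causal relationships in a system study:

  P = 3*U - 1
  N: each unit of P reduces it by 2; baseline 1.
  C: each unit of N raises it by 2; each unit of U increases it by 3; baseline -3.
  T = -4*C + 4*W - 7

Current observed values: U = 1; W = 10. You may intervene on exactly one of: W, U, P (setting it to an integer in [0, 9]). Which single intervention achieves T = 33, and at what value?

set W = 4

Intervening on W: with other inputs at their observed values, T = 4*W + 17. Solving for 33 gives W = 4, within [0, 9].
Intervening on U: T = 36*U + 21. Reaching 33 requires U = 1/3, not an integer.
Intervening on P: T = 16*P + 25. Reaching 33 requires P = 1/2, not an integer.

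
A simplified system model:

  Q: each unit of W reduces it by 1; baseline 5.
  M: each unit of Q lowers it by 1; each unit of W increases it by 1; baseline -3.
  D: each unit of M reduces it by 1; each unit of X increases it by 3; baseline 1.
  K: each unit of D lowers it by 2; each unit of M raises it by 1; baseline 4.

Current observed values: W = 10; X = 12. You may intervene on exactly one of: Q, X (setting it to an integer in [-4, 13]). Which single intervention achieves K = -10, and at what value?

Intervening on Q: K = -3*Q - 49. Reaching -10 requires Q = -13, outside [-4, 13].
Intervening on X: with other inputs at their observed values, K = -6*X + 38. Solving for -10 gives X = 8, within [-4, 13].

set X = 8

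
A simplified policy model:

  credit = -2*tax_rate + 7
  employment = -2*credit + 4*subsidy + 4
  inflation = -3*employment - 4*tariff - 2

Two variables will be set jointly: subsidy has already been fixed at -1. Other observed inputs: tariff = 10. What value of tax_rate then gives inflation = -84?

With subsidy held at -1:
Substituting into the employment equation gives employment = 4*tax_rate - 14.
This gives inflation = -12*tax_rate.
Solve -12*tax_rate = -84: tax_rate = -84 / -12 = 7.

tax_rate = 7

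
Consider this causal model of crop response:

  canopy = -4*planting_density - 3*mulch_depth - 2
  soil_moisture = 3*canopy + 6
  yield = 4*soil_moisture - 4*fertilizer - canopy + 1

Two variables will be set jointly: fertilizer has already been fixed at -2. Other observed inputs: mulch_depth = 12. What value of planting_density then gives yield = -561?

planting_density = 4

With fertilizer held at -2:
Substituting into the canopy equation gives canopy = -4*planting_density - 38.
This gives soil_moisture = -12*planting_density - 108.
Substituting into the yield equation gives yield = -44*planting_density - 385.
Solve -44*planting_density - 385 = -561: planting_density = (-561 + 385) / -44 = 4.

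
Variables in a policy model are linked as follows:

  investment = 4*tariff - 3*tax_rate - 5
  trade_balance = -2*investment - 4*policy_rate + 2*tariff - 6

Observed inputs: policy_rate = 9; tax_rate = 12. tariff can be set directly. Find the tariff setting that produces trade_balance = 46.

tariff = -1

Substituting into the investment equation gives investment = 4*tariff - 41.
trade_balance becomes -6*tariff + 40.
Solve -6*tariff + 40 = 46: tariff = (46 - 40) / -6 = -1.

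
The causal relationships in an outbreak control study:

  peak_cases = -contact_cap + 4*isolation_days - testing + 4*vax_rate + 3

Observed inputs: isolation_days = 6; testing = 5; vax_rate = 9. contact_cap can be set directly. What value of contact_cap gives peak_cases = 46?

Substituting into the peak_cases equation gives peak_cases = -contact_cap + 58.
Solve -contact_cap + 58 = 46: contact_cap = (46 - 58) / -1 = 12.

contact_cap = 12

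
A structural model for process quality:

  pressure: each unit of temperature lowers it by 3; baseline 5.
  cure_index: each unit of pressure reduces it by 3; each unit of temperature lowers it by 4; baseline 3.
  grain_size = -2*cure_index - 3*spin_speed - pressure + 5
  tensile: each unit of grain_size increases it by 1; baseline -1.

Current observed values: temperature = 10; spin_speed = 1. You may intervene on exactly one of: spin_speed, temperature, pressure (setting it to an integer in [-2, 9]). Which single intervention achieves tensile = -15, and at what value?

set temperature = 5

Intervening on spin_speed: tensile = -3*spin_speed - 47. Reaching -15 requires spin_speed = -32/3, not an integer.
Intervening on temperature: with other inputs at their observed values, tensile = -7*temperature + 20. Solving for -15 gives temperature = 5, within [-2, 9].
Intervening on pressure: tensile = 5*pressure + 75. Reaching -15 requires pressure = -18, outside [-2, 9].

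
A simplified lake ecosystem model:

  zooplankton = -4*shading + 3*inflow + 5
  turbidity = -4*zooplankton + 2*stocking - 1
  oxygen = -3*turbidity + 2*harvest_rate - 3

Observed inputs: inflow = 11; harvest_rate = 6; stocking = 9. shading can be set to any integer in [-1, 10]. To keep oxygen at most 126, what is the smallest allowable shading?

Substituting into the zooplankton equation gives zooplankton = -4*shading + 38.
Substituting into the turbidity equation gives turbidity = 16*shading - 135.
Substituting into the oxygen equation gives oxygen = -48*shading + 414.
Require -48*shading + 414 ≤ 126, so shading ≥ 6.
The smallest integer in [-1, 10] satisfying this is 6.

shading = 6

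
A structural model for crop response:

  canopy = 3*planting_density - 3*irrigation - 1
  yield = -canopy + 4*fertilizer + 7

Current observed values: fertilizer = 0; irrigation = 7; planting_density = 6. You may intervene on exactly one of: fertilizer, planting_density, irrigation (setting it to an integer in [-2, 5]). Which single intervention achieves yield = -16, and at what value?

set irrigation = -2

Intervening on fertilizer: yield = 4*fertilizer + 11. Reaching -16 requires fertilizer = -27/4, not an integer.
Intervening on planting_density: yield = -3*planting_density + 29. Reaching -16 requires planting_density = 15, outside [-2, 5].
Intervening on irrigation: with other inputs at their observed values, yield = 3*irrigation - 10. Solving for -16 gives irrigation = -2, within [-2, 5].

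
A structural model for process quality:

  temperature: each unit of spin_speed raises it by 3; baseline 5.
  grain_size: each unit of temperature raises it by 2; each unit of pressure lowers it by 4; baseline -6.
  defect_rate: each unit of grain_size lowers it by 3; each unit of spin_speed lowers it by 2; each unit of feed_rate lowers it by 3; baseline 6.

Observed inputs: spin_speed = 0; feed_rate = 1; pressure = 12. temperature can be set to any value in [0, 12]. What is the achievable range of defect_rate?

Intervening on temperature fixes its value directly, overriding its dependence on spin_speed.
Substituting into the grain_size equation gives grain_size = 2*temperature - 54.
Substituting into the defect_rate equation gives defect_rate = -6*temperature + 165.
Linear in temperature, so extremes are at the endpoints: temperature = 0 gives defect_rate = 165; temperature = 12 gives defect_rate = 93.

93 to 165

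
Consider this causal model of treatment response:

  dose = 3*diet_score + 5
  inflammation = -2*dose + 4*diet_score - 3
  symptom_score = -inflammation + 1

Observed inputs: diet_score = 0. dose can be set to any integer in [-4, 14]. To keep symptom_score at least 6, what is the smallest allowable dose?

Intervening on dose fixes its value directly, overriding its dependence on diet_score.
Substituting into the inflammation equation gives inflammation = -2*dose - 3.
Substituting into the symptom_score equation gives symptom_score = 2*dose + 4.
Require 2*dose + 4 ≥ 6, so dose ≥ 1.
The smallest integer in [-4, 14] satisfying this is 1.

dose = 1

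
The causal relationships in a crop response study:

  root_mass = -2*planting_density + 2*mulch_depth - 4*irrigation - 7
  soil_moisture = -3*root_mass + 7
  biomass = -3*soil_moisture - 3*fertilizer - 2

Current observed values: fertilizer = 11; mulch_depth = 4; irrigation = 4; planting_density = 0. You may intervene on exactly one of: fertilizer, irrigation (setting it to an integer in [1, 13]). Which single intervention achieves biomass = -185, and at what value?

Intervening on fertilizer: with other inputs at their observed values, biomass = -3*fertilizer - 158. Solving for -185 gives fertilizer = 9, within [1, 13].
Intervening on irrigation: biomass = -36*irrigation - 47. Reaching -185 requires irrigation = 23/6, not an integer.

set fertilizer = 9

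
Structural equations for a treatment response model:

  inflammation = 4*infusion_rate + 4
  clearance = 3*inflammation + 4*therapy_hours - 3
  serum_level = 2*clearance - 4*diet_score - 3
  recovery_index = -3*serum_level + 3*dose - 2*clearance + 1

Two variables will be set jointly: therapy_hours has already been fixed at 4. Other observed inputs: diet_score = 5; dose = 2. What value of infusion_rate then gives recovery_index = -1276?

infusion_rate = 12

With therapy_hours held at 4:
Substituting into the clearance equation gives clearance = 12*infusion_rate + 25.
So serum_level = 24*infusion_rate + 27.
Substituting into the recovery_index equation gives recovery_index = -96*infusion_rate - 124.
Solve -96*infusion_rate - 124 = -1276: infusion_rate = (-1276 + 124) / -96 = 12.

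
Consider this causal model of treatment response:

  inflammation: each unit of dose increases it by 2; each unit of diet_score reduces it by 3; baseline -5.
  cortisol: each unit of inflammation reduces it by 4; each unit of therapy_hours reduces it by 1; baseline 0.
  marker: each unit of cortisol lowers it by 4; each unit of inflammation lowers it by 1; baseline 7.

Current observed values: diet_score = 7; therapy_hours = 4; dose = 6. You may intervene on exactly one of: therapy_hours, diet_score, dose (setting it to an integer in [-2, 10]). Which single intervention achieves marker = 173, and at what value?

Intervening on therapy_hours: marker = 4*therapy_hours - 203. Reaching 173 requires therapy_hours = 94, outside [-2, 10].
Intervening on diet_score: with other inputs at their observed values, marker = -45*diet_score + 128. Solving for 173 gives diet_score = -1, within [-2, 10].
Intervening on dose: marker = 30*dose - 367. Reaching 173 requires dose = 18, outside [-2, 10].

set diet_score = -1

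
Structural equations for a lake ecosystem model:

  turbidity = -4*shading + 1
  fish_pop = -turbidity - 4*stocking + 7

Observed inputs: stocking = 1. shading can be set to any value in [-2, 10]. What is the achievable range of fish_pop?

Substituting into the fish_pop equation gives fish_pop = 4*shading + 2.
Linear in shading, so extremes are at the endpoints: shading = -2 gives fish_pop = -6; shading = 10 gives fish_pop = 42.

-6 to 42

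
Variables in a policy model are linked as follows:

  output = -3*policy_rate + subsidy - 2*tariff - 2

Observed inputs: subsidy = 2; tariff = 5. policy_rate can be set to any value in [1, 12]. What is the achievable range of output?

-46 to -13

Substituting into the output equation gives output = -3*policy_rate - 10.
Linear in policy_rate, so extremes are at the endpoints: policy_rate = 1 gives output = -13; policy_rate = 12 gives output = -46.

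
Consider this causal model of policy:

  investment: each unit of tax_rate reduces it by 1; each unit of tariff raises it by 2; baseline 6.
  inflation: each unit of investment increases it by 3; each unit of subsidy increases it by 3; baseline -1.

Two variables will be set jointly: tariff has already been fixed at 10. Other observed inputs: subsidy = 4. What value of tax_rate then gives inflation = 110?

tax_rate = -7

With tariff held at 10:
Substituting into the investment equation gives investment = -tax_rate + 26.
Substituting into the inflation equation gives inflation = -3*tax_rate + 89.
Solve -3*tax_rate + 89 = 110: tax_rate = (110 - 89) / -3 = -7.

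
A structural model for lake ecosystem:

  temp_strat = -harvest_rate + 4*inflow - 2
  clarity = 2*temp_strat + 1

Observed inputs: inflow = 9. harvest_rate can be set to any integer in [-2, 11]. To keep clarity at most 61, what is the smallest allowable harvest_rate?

harvest_rate = 4

Substituting into the temp_strat equation gives temp_strat = -harvest_rate + 34.
This gives clarity = -2*harvest_rate + 69.
Require -2*harvest_rate + 69 ≤ 61, so harvest_rate ≥ 4.
The smallest integer in [-2, 11] satisfying this is 4.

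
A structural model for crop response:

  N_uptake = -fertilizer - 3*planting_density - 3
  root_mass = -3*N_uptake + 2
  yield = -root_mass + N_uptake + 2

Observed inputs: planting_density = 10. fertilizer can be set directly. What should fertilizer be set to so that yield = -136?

fertilizer = 1

Substituting into the N_uptake equation gives N_uptake = -fertilizer - 33.
This gives root_mass = 3*fertilizer + 101.
yield becomes -4*fertilizer - 132.
Solve -4*fertilizer - 132 = -136: fertilizer = (-136 + 132) / -4 = 1.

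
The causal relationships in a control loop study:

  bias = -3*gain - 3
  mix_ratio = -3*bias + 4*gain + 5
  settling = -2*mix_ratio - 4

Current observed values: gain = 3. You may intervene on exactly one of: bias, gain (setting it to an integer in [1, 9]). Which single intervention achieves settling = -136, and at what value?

set gain = 4

Intervening on bias: settling = 6*bias - 38. Reaching -136 requires bias = -49/3, not an integer.
Intervening on gain: with other inputs at their observed values, settling = -26*gain - 32. Solving for -136 gives gain = 4, within [1, 9].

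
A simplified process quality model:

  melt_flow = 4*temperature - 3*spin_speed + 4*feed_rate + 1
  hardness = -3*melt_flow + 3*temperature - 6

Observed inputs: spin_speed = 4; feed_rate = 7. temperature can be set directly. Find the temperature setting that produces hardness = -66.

temperature = 1

Substituting into the melt_flow equation gives melt_flow = 4*temperature + 17.
hardness becomes -9*temperature - 57.
Solve -9*temperature - 57 = -66: temperature = (-66 + 57) / -9 = 1.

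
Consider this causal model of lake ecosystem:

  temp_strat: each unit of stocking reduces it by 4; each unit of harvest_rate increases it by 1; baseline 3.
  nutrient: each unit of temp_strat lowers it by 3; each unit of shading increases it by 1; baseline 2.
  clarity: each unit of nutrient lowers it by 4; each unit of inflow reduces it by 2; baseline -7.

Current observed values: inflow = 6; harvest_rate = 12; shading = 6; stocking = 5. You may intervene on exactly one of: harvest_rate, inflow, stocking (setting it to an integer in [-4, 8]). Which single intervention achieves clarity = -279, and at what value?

Intervening on harvest_rate: with other inputs at their observed values, clarity = 12*harvest_rate - 255. Solving for -279 gives harvest_rate = -2, within [-4, 8].
Intervening on inflow: clarity = -2*inflow - 99. Reaching -279 requires inflow = 90, outside [-4, 8].
Intervening on stocking: clarity = -48*stocking + 129. Reaching -279 requires stocking = 17/2, not an integer.

set harvest_rate = -2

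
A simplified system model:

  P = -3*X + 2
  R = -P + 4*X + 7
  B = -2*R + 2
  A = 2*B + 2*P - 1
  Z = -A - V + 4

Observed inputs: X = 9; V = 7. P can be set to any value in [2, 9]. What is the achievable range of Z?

112 to 154

Intervening on P fixes its value directly, overriding its dependence on X.
Substituting into the R equation gives R = -P + 43.
So B = 2*P - 84.
So A = 6*P - 169.
Substituting into the Z equation gives Z = -6*P + 166.
Linear in P, so extremes are at the endpoints: P = 2 gives Z = 154; P = 9 gives Z = 112.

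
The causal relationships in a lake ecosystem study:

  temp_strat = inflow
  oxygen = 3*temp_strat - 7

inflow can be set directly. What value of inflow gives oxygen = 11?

Substituting into the oxygen equation gives oxygen = 3*inflow - 7.
Solve 3*inflow - 7 = 11: inflow = (11 + 7) / 3 = 6.

inflow = 6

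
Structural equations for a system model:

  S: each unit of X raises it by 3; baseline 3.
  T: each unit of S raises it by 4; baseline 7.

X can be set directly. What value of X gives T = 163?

Substituting into the T equation gives T = 12*X + 19.
Solve 12*X + 19 = 163: X = (163 - 19) / 12 = 12.

X = 12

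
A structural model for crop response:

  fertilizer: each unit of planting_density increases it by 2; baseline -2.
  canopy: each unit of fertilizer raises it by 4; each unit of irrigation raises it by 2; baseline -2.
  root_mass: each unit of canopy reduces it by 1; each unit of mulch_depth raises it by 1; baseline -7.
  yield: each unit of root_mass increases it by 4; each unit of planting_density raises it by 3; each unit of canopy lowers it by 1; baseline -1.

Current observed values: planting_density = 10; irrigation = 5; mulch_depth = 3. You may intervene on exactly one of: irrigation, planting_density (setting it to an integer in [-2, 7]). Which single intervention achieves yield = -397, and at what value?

Intervening on irrigation: with other inputs at their observed values, yield = -10*irrigation - 337. Solving for -397 gives irrigation = 6, within [-2, 7].
Intervening on planting_density: yield = -37*planting_density - 17. Reaching -397 requires planting_density = 380/37, not an integer.

set irrigation = 6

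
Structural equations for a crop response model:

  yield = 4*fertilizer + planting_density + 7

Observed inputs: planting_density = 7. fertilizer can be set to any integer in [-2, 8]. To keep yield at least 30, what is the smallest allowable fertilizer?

Substituting into the yield equation gives yield = 4*fertilizer + 14.
Require 4*fertilizer + 14 ≥ 30, so fertilizer ≥ 4.
The smallest integer in [-2, 8] satisfying this is 4.

fertilizer = 4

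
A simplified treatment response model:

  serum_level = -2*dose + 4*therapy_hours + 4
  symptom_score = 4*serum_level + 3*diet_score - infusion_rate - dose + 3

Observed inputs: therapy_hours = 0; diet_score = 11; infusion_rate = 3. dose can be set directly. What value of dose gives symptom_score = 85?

dose = -4

Substituting into the serum_level equation gives serum_level = -2*dose + 4.
Substituting into the symptom_score equation gives symptom_score = -9*dose + 49.
Solve -9*dose + 49 = 85: dose = (85 - 49) / -9 = -4.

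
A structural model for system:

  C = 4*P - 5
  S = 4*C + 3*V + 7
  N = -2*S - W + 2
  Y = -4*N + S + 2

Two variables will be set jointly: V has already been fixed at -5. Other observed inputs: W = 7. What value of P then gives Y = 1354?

With V held at -5:
Substituting into the S equation gives S = 16*P - 28.
Substituting into the N equation gives N = -32*P + 51.
Substituting into the Y equation gives Y = 144*P - 230.
Solve 144*P - 230 = 1354: P = (1354 + 230) / 144 = 11.

P = 11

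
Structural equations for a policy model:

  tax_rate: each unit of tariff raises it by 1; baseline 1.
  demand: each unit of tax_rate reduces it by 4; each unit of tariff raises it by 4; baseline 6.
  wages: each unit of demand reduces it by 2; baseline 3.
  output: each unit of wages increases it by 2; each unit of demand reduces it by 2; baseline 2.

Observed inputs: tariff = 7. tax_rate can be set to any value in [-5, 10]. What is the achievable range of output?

-316 to 44

Intervening on tax_rate fixes its value directly, overriding its dependence on tariff.
Substituting into the demand equation gives demand = -4*tax_rate + 34.
So wages = 8*tax_rate - 65.
This gives output = 24*tax_rate - 196.
Linear in tax_rate, so extremes are at the endpoints: tax_rate = -5 gives output = -316; tax_rate = 10 gives output = 44.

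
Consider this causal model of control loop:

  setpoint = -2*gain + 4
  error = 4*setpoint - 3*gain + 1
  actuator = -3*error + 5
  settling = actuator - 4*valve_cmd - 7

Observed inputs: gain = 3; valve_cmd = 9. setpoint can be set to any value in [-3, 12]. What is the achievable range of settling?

Intervening on setpoint fixes its value directly, overriding its dependence on gain.
Substituting into the error equation gives error = 4*setpoint - 8.
Substituting into the actuator equation gives actuator = -12*setpoint + 29.
Substituting into the settling equation gives settling = -12*setpoint - 14.
Linear in setpoint, so extremes are at the endpoints: setpoint = -3 gives settling = 22; setpoint = 12 gives settling = -158.

-158 to 22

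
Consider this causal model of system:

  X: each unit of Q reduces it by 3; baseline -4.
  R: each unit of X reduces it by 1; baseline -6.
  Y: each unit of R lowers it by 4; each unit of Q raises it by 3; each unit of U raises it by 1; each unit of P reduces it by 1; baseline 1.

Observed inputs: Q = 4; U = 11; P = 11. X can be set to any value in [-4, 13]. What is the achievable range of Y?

Intervening on X fixes its value directly, overriding its dependence on Q.
Substituting into the Y equation gives Y = 4*X + 37.
Linear in X, so extremes are at the endpoints: X = -4 gives Y = 21; X = 13 gives Y = 89.

21 to 89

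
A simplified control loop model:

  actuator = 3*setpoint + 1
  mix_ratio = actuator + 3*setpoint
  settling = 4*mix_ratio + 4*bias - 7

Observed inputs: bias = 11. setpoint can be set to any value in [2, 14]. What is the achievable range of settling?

89 to 377

Substituting into the mix_ratio equation gives mix_ratio = 6*setpoint + 1.
settling becomes 24*setpoint + 41.
Linear in setpoint, so extremes are at the endpoints: setpoint = 2 gives settling = 89; setpoint = 14 gives settling = 377.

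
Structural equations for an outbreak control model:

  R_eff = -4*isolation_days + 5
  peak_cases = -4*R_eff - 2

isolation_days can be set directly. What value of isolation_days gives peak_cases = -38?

isolation_days = -1

Substituting into the peak_cases equation gives peak_cases = 16*isolation_days - 22.
Solve 16*isolation_days - 22 = -38: isolation_days = (-38 + 22) / 16 = -1.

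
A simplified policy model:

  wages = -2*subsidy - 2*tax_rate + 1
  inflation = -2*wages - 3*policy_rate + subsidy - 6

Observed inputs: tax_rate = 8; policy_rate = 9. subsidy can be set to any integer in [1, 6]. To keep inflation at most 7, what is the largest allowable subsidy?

Substituting into the wages equation gives wages = -2*subsidy - 15.
So inflation = 5*subsidy - 3.
Require 5*subsidy - 3 ≤ 7, so subsidy ≤ 2.
The largest integer in [1, 6] satisfying this is 2.

subsidy = 2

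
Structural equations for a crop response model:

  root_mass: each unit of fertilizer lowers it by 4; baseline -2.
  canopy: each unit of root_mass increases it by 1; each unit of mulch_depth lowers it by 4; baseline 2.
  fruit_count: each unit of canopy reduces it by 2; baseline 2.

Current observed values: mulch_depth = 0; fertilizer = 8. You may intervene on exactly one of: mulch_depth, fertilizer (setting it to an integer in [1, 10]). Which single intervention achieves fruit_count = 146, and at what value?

Intervening on mulch_depth: with other inputs at their observed values, fruit_count = 8*mulch_depth + 66. Solving for 146 gives mulch_depth = 10, within [1, 10].
Intervening on fertilizer: fruit_count = 8*fertilizer + 2. Reaching 146 requires fertilizer = 18, outside [1, 10].

set mulch_depth = 10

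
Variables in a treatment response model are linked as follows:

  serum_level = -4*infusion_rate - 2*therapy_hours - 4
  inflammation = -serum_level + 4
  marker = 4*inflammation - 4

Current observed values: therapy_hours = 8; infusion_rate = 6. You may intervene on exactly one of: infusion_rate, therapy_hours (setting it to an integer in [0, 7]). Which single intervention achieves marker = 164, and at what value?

set therapy_hours = 5

Intervening on infusion_rate: marker = 16*infusion_rate + 92. Reaching 164 requires infusion_rate = 9/2, not an integer.
Intervening on therapy_hours: with other inputs at their observed values, marker = 8*therapy_hours + 124. Solving for 164 gives therapy_hours = 5, within [0, 7].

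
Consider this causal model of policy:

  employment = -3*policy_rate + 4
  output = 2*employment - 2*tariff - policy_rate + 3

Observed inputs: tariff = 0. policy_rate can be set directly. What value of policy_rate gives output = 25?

Substituting into the output equation gives output = -7*policy_rate + 11.
Solve -7*policy_rate + 11 = 25: policy_rate = (25 - 11) / -7 = -2.

policy_rate = -2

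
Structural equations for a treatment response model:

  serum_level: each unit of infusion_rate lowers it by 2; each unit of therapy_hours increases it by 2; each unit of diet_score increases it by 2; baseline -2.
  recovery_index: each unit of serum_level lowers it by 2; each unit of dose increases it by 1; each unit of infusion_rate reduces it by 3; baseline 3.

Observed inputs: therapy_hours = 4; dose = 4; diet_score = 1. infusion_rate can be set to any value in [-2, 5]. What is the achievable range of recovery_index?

-11 to -4

Substituting into the serum_level equation gives serum_level = -2*infusion_rate + 8.
So recovery_index = infusion_rate - 9.
Linear in infusion_rate, so extremes are at the endpoints: infusion_rate = -2 gives recovery_index = -11; infusion_rate = 5 gives recovery_index = -4.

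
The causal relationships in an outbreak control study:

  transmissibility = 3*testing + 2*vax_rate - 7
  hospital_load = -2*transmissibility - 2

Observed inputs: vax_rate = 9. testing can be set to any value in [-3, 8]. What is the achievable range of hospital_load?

-72 to -6

Substituting into the transmissibility equation gives transmissibility = 3*testing + 11.
hospital_load becomes -6*testing - 24.
Linear in testing, so extremes are at the endpoints: testing = -3 gives hospital_load = -6; testing = 8 gives hospital_load = -72.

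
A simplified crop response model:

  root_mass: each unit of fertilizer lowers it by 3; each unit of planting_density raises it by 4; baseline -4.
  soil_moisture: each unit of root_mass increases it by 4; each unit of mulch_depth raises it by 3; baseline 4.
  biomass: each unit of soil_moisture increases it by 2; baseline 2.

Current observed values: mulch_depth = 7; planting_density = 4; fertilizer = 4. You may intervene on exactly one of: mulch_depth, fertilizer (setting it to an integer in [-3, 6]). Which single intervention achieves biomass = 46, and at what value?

Intervening on mulch_depth: with other inputs at their observed values, biomass = 6*mulch_depth + 10. Solving for 46 gives mulch_depth = 6, within [-3, 6].
Intervening on fertilizer: biomass = -24*fertilizer + 148. Reaching 46 requires fertilizer = 17/4, not an integer.

set mulch_depth = 6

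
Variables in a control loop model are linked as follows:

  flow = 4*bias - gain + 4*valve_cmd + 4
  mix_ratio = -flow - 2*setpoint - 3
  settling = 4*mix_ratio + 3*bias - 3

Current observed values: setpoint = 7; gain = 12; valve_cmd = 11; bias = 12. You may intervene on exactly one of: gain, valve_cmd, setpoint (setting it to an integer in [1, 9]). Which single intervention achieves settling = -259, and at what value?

Intervening on gain: settling = 4*gain - 419. Reaching -259 requires gain = 40, outside [1, 9].
Intervening on valve_cmd: with other inputs at their observed values, settling = -16*valve_cmd - 195. Solving for -259 gives valve_cmd = 4, within [1, 9].
Intervening on setpoint: settling = -8*setpoint - 315. Reaching -259 requires setpoint = -7, outside [1, 9].

set valve_cmd = 4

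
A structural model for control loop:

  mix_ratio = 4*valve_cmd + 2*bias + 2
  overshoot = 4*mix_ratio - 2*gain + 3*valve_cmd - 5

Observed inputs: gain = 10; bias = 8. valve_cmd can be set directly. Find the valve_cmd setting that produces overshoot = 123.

valve_cmd = 4

Substituting into the mix_ratio equation gives mix_ratio = 4*valve_cmd + 18.
Substituting into the overshoot equation gives overshoot = 19*valve_cmd + 47.
Solve 19*valve_cmd + 47 = 123: valve_cmd = (123 - 47) / 19 = 4.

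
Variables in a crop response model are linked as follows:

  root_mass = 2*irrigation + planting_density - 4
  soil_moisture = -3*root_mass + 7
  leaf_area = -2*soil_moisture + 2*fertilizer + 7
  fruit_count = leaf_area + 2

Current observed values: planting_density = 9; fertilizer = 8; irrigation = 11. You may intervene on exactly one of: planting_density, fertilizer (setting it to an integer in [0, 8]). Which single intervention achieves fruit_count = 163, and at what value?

Intervening on planting_density: fruit_count = 6*planting_density + 119. Reaching 163 requires planting_density = 22/3, not an integer.
Intervening on fertilizer: with other inputs at their observed values, fruit_count = 2*fertilizer + 157. Solving for 163 gives fertilizer = 3, within [0, 8].

set fertilizer = 3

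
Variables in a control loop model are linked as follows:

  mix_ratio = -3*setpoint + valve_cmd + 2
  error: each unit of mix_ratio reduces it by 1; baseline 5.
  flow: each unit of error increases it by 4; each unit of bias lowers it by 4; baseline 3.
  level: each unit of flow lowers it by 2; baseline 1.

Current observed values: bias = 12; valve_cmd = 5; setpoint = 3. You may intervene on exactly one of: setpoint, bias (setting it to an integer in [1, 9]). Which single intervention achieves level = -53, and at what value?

Intervening on setpoint: level = -24*setpoint + 107. Reaching -53 requires setpoint = 20/3, not an integer.
Intervening on bias: with other inputs at their observed values, level = 8*bias - 61. Solving for -53 gives bias = 1, within [1, 9].

set bias = 1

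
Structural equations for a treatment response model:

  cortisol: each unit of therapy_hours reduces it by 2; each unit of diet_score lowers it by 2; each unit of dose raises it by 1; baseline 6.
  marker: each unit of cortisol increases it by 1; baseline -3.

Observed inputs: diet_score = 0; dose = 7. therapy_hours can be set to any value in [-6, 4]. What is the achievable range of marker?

Substituting into the cortisol equation gives cortisol = -2*therapy_hours + 13.
Substituting into the marker equation gives marker = -2*therapy_hours + 10.
Linear in therapy_hours, so extremes are at the endpoints: therapy_hours = -6 gives marker = 22; therapy_hours = 4 gives marker = 2.

2 to 22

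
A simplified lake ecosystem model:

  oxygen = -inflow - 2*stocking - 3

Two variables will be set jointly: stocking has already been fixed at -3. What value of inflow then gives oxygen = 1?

With stocking held at -3:
Substituting into the oxygen equation gives oxygen = -inflow + 3.
Solve -inflow + 3 = 1: inflow = (1 - 3) / -1 = 2.

inflow = 2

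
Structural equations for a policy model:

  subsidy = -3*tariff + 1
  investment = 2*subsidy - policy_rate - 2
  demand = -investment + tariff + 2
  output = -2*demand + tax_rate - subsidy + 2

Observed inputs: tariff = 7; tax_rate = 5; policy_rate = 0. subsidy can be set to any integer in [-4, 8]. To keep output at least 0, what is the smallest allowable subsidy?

Intervening on subsidy fixes its value directly, overriding its dependence on tariff.
Substituting into the investment equation gives investment = 2*subsidy - 2.
Substituting into the demand equation gives demand = -2*subsidy + 11.
output becomes 3*subsidy - 15.
Require 3*subsidy - 15 ≥ 0, so subsidy ≥ 5.
The smallest integer in [-4, 8] satisfying this is 5.

subsidy = 5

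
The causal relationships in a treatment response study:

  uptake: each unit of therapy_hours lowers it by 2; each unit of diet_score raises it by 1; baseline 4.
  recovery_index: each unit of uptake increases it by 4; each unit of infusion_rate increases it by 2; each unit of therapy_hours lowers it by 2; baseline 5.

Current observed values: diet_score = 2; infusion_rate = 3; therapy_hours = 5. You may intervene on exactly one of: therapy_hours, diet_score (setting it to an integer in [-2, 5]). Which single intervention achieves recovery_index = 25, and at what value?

set therapy_hours = 1

Intervening on therapy_hours: with other inputs at their observed values, recovery_index = -10*therapy_hours + 35. Solving for 25 gives therapy_hours = 1, within [-2, 5].
Intervening on diet_score: recovery_index = 4*diet_score - 23. Reaching 25 requires diet_score = 12, outside [-2, 5].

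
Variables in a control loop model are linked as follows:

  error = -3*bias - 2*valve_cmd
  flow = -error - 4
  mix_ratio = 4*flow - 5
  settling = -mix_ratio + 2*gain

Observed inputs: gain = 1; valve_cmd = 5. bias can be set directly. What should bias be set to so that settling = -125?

Substituting into the error equation gives error = -3*bias - 10.
Substituting into the flow equation gives flow = 3*bias + 6.
mix_ratio becomes 12*bias + 19.
So settling = -12*bias - 17.
Solve -12*bias - 17 = -125: bias = (-125 + 17) / -12 = 9.

bias = 9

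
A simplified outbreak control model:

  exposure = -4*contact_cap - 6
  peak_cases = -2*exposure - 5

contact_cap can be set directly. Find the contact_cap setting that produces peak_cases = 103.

contact_cap = 12

Substituting into the peak_cases equation gives peak_cases = 8*contact_cap + 7.
Solve 8*contact_cap + 7 = 103: contact_cap = (103 - 7) / 8 = 12.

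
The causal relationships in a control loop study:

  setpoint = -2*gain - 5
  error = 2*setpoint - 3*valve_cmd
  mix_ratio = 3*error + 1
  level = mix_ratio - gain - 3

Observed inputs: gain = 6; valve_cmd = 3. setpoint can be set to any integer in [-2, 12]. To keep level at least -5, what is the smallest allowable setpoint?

Intervening on setpoint fixes its value directly, overriding its dependence on gain.
Substituting into the error equation gives error = 2*setpoint - 9.
Substituting into the mix_ratio equation gives mix_ratio = 6*setpoint - 26.
This gives level = 6*setpoint - 35.
Require 6*setpoint - 35 ≥ -5, so setpoint ≥ 5.
The smallest integer in [-2, 12] satisfying this is 5.

setpoint = 5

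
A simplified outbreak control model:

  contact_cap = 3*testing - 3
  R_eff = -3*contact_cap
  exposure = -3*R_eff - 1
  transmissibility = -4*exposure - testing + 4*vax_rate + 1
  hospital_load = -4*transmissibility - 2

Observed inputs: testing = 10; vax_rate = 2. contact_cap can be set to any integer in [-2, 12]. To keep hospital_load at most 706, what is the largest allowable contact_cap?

contact_cap = 5

Intervening on contact_cap fixes its value directly, overriding its dependence on testing.
Substituting into the exposure equation gives exposure = 9*contact_cap - 1.
Substituting into the transmissibility equation gives transmissibility = -36*contact_cap + 3.
Substituting into the hospital_load equation gives hospital_load = 144*contact_cap - 14.
Require 144*contact_cap - 14 ≤ 706, so contact_cap ≤ 5.
The largest integer in [-2, 12] satisfying this is 5.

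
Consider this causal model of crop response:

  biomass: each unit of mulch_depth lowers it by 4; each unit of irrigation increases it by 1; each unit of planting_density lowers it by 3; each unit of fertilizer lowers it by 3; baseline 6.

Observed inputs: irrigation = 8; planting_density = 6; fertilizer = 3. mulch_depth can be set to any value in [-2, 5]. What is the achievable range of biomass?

Substituting into the biomass equation gives biomass = -4*mulch_depth - 13.
Linear in mulch_depth, so extremes are at the endpoints: mulch_depth = -2 gives biomass = -5; mulch_depth = 5 gives biomass = -33.

-33 to -5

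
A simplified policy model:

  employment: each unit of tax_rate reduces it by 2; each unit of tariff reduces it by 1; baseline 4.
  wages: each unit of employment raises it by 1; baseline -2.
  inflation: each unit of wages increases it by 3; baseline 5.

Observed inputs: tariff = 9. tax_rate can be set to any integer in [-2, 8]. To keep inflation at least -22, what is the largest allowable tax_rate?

tax_rate = 1

Substituting into the employment equation gives employment = -2*tax_rate - 5.
This gives wages = -2*tax_rate - 7.
Substituting into the inflation equation gives inflation = -6*tax_rate - 16.
Require -6*tax_rate - 16 ≥ -22, so tax_rate ≤ 1.
The largest integer in [-2, 8] satisfying this is 1.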